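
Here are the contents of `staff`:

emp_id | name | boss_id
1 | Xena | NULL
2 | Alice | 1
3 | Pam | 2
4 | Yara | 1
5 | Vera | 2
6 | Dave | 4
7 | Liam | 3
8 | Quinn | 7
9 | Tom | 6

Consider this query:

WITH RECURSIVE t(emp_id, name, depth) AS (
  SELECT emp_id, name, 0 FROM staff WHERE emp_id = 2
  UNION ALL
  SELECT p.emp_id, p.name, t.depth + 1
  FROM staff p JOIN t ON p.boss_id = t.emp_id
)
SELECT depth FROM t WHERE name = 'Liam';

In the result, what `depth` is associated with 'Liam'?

Base: emp_id=2 (Alice) at depth 0.
Iteration 1: rows with boss_id in {2} -> Pam (id 3, depth 1), Vera (id 5, depth 1).
Iteration 2: rows with boss_id in {3,5} -> Liam (id 7, depth 2).
Iteration 3: rows with boss_id in {7} -> Quinn (id 8, depth 3).
Iteration 4: no rows with boss_id in {8}; recursion stops.

2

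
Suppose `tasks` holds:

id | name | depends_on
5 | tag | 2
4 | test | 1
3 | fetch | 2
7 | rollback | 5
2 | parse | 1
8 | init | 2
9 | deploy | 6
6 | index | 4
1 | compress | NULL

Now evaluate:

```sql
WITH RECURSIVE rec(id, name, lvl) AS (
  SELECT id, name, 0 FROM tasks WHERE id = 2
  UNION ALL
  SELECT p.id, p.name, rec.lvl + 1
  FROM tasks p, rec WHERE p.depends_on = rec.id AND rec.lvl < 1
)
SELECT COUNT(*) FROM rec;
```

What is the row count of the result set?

Base: id=2 (parse) at lvl 0.
Iteration 1: rows with depends_on in {2} -> fetch (id 3, lvl 1), tag (id 5, lvl 1), init (id 8, lvl 1).
Iteration 2: lvl < 1 fails for all current rows; recursion stops.
Total rows emitted: 4.

4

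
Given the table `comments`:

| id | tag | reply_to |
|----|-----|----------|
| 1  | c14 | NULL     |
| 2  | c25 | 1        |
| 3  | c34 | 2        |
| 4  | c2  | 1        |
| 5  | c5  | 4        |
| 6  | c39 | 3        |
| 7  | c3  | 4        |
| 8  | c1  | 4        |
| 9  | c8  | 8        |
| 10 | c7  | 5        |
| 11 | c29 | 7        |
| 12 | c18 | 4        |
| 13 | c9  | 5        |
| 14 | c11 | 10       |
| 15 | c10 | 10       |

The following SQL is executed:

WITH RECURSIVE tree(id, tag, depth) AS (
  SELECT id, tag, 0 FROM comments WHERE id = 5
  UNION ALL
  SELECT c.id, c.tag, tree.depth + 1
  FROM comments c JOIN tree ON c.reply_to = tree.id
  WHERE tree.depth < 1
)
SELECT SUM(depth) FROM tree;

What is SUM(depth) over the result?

2

Base: id=5 (c5) at depth 0.
Iteration 1: rows with reply_to in {5} -> c7 (id 10, depth 1), c9 (id 13, depth 1).
Iteration 2: depth < 1 fails for all current rows; recursion stops.
SUM(depth) = 0 + 1 + 1 = 2.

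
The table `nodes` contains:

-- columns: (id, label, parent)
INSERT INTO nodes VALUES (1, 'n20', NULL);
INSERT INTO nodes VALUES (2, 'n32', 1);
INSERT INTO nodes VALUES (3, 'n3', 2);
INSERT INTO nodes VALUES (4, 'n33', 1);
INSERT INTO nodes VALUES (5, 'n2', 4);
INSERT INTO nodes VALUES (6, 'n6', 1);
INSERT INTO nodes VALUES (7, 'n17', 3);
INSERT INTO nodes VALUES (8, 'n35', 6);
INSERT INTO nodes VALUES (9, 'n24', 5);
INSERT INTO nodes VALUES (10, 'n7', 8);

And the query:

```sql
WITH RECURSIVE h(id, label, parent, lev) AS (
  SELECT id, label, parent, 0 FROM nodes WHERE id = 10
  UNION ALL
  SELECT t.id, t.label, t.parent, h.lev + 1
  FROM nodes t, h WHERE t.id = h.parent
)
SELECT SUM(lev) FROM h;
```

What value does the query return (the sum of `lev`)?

6

Base: id=10 (n7), parent=8, lev 0.
Iteration 1: join on id=8 -> n35 (id 8, parent=6, lev 1).
Iteration 2: join on id=6 -> n6 (id 6, parent=1, lev 2).
Iteration 3: join on id=1 -> n20 (id 1, parent=NULL, lev 3).
Iteration 4: parent is NULL; no match; recursion stops.
SUM(lev) = 0 + 1 + 2 + 3 = 6.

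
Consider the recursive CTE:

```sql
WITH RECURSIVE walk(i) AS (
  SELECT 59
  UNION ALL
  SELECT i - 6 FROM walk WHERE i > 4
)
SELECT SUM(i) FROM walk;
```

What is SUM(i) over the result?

Base: i=59.
Iteration 1: 59 > 4 holds -> i = 59 - 6 = 53.
Iteration 2: 53 > 4 holds -> i = 53 - 6 = 47.
Iteration 3: 47 > 4 holds -> i = 47 - 6 = 41.
Iteration 4: 41 > 4 holds -> i = 41 - 6 = 35.
Iteration 5: 35 > 4 holds -> i = 35 - 6 = 29.
Iteration 6: 29 > 4 holds -> i = 29 - 6 = 23.
Iteration 7: 23 > 4 holds -> i = 23 - 6 = 17.
Iteration 8: 17 > 4 holds -> i = 17 - 6 = 11.
Iteration 9: 11 > 4 holds -> i = 11 - 6 = 5.
Iteration 10: 5 > 4 holds -> i = 5 - 6 = -1.
Iteration 11: -1 > 4 fails; recursion stops.
SUM(i) = 59 + 53 + 47 + 41 + 35 + 29 + 23 + 17 + 11 + 5 + -1 = 319.

319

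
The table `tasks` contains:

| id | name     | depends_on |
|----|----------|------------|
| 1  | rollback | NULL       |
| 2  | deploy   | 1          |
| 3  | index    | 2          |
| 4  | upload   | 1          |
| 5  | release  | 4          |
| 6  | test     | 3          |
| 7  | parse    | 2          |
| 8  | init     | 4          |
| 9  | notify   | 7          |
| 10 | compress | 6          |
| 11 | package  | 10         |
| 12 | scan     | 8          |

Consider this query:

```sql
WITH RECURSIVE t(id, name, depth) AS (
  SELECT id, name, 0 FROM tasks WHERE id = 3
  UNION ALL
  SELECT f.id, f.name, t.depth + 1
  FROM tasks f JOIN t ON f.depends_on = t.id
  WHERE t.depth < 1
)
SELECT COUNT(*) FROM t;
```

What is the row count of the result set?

2

Base: id=3 (index) at depth 0.
Iteration 1: rows with depends_on in {3} -> test (id 6, depth 1).
Iteration 2: depth < 1 fails for all current rows; recursion stops.
Total rows emitted: 2.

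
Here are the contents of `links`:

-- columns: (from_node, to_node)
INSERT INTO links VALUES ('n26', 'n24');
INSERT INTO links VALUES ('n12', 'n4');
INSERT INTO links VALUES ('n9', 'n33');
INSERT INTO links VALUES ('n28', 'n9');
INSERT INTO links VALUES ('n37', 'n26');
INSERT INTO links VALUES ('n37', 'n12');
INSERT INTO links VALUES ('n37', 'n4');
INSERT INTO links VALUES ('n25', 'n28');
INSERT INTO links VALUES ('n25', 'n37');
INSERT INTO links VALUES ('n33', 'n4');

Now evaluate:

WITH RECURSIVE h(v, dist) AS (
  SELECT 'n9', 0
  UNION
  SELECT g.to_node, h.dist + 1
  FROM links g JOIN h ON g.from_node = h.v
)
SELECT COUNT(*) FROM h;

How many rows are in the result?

3

Base: (n9, dist=0).
Iteration 1: edges from {n9} -> (n33, dist=1).
Iteration 2: edges from {n33} -> (n4, dist=2).
Iteration 3: no outgoing edges from {n4}; recursion stops.
Total rows emitted: 3.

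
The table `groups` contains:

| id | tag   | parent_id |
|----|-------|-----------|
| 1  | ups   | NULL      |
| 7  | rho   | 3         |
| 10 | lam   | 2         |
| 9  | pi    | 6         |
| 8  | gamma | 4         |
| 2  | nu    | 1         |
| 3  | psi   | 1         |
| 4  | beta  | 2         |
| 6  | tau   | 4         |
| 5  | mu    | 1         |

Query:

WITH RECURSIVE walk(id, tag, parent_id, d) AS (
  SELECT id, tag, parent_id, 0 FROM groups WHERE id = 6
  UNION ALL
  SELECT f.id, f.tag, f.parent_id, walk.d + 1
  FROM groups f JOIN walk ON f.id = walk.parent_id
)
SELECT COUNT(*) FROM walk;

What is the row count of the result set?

Base: id=6 (tau), parent_id=4, d 0.
Iteration 1: join on id=4 -> beta (id 4, parent_id=2, d 1).
Iteration 2: join on id=2 -> nu (id 2, parent_id=1, d 2).
Iteration 3: join on id=1 -> ups (id 1, parent_id=NULL, d 3).
Iteration 4: parent_id is NULL; no match; recursion stops.
Total rows emitted: 4.

4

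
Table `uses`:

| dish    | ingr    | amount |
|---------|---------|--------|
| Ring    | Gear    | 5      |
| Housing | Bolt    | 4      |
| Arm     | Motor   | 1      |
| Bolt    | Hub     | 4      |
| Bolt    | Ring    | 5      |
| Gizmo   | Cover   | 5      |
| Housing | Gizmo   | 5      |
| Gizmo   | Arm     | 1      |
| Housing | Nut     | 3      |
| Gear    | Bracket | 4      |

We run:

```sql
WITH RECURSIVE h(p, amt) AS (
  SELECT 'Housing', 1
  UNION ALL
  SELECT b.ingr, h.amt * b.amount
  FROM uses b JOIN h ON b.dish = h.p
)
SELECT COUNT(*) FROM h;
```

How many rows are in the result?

11

Base: (Housing, amt=1).
Iteration 1: components of {Housing} -> Bolt = 1*4 = 4, Gizmo = 1*5 = 5, Nut = 1*3 = 3.
Iteration 2: components of {Bolt,Gizmo,Nut} -> Arm = 5*1 = 5, Cover = 5*5 = 25, Hub = 4*4 = 16, Ring = 4*5 = 20.
Iteration 3: components of {Arm,Cover,Hub,Ring} -> Gear = 20*5 = 100, Motor = 5*1 = 5.
Iteration 4: components of {Gear,Motor} -> Bracket = 100*4 = 400.
Iteration 5: no further components; recursion stops.
Total rows emitted: 11.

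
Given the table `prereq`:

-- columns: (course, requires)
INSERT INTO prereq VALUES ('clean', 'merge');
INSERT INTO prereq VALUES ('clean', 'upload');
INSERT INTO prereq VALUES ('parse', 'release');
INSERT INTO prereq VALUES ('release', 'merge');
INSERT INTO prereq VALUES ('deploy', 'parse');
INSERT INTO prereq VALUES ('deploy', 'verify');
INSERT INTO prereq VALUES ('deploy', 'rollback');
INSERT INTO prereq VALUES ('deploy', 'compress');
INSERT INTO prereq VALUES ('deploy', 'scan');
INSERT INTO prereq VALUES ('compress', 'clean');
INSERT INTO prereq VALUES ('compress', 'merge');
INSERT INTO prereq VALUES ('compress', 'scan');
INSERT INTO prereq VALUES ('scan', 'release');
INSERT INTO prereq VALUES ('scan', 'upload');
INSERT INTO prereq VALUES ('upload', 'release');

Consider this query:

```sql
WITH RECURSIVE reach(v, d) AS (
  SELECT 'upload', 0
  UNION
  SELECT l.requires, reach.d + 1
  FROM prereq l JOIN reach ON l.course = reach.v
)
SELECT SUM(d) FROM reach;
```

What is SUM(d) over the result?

Base: (upload, d=0).
Iteration 1: edges from {upload} -> (release, d=1).
Iteration 2: edges from {release} -> (merge, d=2).
Iteration 3: no outgoing edges from {merge}; recursion stops.
SUM(d) = 0 + 1 + 2 = 3.

3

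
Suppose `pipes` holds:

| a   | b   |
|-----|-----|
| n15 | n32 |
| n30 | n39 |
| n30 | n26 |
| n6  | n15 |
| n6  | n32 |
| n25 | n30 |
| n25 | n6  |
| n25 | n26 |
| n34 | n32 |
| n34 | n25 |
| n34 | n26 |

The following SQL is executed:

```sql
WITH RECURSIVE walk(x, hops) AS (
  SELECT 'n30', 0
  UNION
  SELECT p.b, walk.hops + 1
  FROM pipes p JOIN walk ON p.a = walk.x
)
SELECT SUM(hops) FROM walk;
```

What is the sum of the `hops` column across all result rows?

Base: (n30, hops=0).
Iteration 1: edges from {n30} -> (n26, hops=1), (n39, hops=1).
Iteration 2: no outgoing edges from {n26,n39}; recursion stops.
SUM(hops) = 0 + 1 + 1 = 2.

2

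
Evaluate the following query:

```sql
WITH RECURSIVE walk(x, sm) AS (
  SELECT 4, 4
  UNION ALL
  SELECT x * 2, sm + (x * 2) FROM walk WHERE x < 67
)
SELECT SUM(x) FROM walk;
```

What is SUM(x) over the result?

252

Base: x=4, sm=4.
Iteration 1: 4 < 67 holds -> x = 4 * 2 = 8, sm = 4 + 8 = 12.
Iteration 2: 8 < 67 holds -> x = 8 * 2 = 16, sm = 12 + 16 = 28.
Iteration 3: 16 < 67 holds -> x = 16 * 2 = 32, sm = 28 + 32 = 60.
Iteration 4: 32 < 67 holds -> x = 32 * 2 = 64, sm = 60 + 64 = 124.
Iteration 5: 64 < 67 holds -> x = 64 * 2 = 128, sm = 124 + 128 = 252.
Iteration 6: 128 < 67 fails; recursion stops.
SUM(x) = 4 + 8 + 16 + 32 + 64 + 128 = 252.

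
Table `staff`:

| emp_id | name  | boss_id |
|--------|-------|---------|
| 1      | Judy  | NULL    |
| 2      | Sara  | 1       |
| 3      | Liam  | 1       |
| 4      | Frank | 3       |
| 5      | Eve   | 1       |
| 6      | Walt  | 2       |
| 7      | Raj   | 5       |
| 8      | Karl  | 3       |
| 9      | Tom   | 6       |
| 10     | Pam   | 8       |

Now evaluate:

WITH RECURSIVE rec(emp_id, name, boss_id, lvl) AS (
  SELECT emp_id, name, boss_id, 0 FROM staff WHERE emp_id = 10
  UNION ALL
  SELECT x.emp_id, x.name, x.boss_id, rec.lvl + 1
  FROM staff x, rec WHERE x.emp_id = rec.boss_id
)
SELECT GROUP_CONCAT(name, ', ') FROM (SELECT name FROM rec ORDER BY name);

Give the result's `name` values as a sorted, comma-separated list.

Judy, Karl, Liam, Pam

Base: emp_id=10 (Pam), boss_id=8, lvl 0.
Iteration 1: join on emp_id=8 -> Karl (id 8, boss_id=3, lvl 1).
Iteration 2: join on emp_id=3 -> Liam (id 3, boss_id=1, lvl 2).
Iteration 3: join on emp_id=1 -> Judy (id 1, boss_id=NULL, lvl 3).
Iteration 4: boss_id is NULL; no match; recursion stops.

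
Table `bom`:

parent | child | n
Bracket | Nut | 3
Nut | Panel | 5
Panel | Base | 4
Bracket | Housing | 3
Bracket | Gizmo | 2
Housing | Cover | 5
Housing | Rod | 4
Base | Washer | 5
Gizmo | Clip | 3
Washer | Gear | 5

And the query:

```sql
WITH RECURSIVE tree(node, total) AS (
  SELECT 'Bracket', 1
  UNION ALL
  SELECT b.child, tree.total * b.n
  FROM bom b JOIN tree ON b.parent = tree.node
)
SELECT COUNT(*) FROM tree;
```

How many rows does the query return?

11

Base: (Bracket, total=1).
Iteration 1: components of {Bracket} -> Gizmo = 1*2 = 2, Housing = 1*3 = 3, Nut = 1*3 = 3.
Iteration 2: components of {Gizmo,Housing,Nut} -> Clip = 2*3 = 6, Cover = 3*5 = 15, Panel = 3*5 = 15, Rod = 3*4 = 12.
Iteration 3: components of {Clip,Cover,Panel,Rod} -> Base = 15*4 = 60.
Iteration 4: components of {Base} -> Washer = 60*5 = 300.
Iteration 5: components of {Washer} -> Gear = 300*5 = 1500.
Iteration 6: no further components; recursion stops.
Total rows emitted: 11.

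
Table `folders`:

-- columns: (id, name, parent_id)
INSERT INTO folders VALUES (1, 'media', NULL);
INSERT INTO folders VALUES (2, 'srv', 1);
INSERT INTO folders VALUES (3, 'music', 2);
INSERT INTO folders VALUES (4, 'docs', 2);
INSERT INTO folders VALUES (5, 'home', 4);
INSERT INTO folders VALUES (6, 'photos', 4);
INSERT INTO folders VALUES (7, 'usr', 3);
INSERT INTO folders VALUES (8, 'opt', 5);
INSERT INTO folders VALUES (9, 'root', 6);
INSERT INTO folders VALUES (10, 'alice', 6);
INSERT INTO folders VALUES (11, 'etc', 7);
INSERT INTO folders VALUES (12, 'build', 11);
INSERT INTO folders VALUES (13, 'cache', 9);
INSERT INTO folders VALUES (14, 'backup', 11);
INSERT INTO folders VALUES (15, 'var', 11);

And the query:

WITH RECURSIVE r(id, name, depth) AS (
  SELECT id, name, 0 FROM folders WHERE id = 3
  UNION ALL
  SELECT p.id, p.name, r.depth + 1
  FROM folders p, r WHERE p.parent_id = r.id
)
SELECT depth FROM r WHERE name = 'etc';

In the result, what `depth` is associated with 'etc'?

2

Base: id=3 (music) at depth 0.
Iteration 1: rows with parent_id in {3} -> usr (id 7, depth 1).
Iteration 2: rows with parent_id in {7} -> etc (id 11, depth 2).
Iteration 3: rows with parent_id in {11} -> build (id 12, depth 3), backup (id 14, depth 3), var (id 15, depth 3).
Iteration 4: no rows with parent_id in {12,14,15}; recursion stops.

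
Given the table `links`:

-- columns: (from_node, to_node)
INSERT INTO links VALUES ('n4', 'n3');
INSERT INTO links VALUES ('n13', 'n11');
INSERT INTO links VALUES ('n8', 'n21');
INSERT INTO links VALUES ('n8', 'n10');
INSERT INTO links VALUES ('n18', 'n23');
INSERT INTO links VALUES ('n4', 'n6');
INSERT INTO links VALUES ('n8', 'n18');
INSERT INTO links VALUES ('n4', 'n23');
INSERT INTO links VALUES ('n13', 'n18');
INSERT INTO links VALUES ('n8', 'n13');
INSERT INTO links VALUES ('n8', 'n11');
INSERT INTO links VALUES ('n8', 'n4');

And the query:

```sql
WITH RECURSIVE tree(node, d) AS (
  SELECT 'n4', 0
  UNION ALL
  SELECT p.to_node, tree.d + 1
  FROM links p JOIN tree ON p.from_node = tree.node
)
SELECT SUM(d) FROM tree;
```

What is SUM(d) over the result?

Base: (n4, d=0).
Iteration 1: edges from {n4} -> (n23, d=1), (n3, d=1), (n6, d=1).
Iteration 2: no outgoing edges from {n23,n3,n6}; recursion stops.
SUM(d) = 0 + 1 + 1 + 1 = 3.

3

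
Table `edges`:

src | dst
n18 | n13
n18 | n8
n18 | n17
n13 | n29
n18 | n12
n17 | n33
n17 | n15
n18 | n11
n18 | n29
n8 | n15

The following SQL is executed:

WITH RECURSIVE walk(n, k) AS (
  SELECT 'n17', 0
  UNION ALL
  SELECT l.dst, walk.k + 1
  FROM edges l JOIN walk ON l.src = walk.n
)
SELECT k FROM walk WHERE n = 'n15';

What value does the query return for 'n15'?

Base: (n17, k=0).
Iteration 1: edges from {n17} -> (n15, k=1), (n33, k=1).
Iteration 2: no outgoing edges from {n15,n33}; recursion stops.

1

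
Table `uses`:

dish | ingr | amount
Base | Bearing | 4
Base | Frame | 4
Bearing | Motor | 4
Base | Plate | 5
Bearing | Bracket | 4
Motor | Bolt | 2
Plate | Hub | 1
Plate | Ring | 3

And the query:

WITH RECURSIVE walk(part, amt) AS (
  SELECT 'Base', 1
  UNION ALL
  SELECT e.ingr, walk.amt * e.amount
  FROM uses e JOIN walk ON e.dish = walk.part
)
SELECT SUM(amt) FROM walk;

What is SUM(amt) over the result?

98

Base: (Base, amt=1).
Iteration 1: components of {Base} -> Bearing = 1*4 = 4, Frame = 1*4 = 4, Plate = 1*5 = 5.
Iteration 2: components of {Bearing,Frame,Plate} -> Bracket = 4*4 = 16, Hub = 5*1 = 5, Motor = 4*4 = 16, Ring = 5*3 = 15.
Iteration 3: components of {Bracket,Hub,Motor,Ring} -> Bolt = 16*2 = 32.
Iteration 4: no further components; recursion stops.
SUM(amt) = 1 + 4 + 4 + 5 + 16 + 16 + 5 + 15 + 32 = 98.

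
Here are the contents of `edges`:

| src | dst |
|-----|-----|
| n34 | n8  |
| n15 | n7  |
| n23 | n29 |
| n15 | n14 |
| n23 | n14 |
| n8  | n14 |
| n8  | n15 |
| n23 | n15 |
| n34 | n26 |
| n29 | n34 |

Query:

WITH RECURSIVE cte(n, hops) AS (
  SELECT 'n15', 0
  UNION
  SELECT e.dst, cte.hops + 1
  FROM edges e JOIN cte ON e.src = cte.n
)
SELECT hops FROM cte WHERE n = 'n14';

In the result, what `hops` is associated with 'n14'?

Base: (n15, hops=0).
Iteration 1: edges from {n15} -> (n14, hops=1), (n7, hops=1).
Iteration 2: no outgoing edges from {n14,n7}; recursion stops.

1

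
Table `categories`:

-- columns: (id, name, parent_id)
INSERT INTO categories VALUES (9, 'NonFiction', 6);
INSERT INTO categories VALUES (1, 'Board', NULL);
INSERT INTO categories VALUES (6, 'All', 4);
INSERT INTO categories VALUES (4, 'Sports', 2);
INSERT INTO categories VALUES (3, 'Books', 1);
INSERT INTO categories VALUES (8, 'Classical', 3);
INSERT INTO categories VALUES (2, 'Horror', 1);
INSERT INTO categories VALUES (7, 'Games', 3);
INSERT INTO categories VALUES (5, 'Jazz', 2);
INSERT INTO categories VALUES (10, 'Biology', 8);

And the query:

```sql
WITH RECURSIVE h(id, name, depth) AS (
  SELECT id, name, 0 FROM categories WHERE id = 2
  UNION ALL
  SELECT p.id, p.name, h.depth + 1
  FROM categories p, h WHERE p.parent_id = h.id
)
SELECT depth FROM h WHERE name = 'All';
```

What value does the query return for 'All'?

Base: id=2 (Horror) at depth 0.
Iteration 1: rows with parent_id in {2} -> Sports (id 4, depth 1), Jazz (id 5, depth 1).
Iteration 2: rows with parent_id in {4,5} -> All (id 6, depth 2).
Iteration 3: rows with parent_id in {6} -> NonFiction (id 9, depth 3).
Iteration 4: no rows with parent_id in {9}; recursion stops.

2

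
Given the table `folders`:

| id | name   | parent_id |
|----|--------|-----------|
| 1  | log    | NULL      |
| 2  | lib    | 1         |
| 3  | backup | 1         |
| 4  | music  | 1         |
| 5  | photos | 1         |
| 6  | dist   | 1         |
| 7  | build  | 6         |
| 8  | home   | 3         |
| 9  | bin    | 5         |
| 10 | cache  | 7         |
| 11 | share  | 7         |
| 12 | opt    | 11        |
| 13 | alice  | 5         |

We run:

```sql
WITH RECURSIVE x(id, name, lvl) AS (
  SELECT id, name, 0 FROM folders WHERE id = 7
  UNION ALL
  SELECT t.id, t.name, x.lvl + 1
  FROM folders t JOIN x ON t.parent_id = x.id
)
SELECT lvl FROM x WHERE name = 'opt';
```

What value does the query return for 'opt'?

2

Base: id=7 (build) at lvl 0.
Iteration 1: rows with parent_id in {7} -> cache (id 10, lvl 1), share (id 11, lvl 1).
Iteration 2: rows with parent_id in {10,11} -> opt (id 12, lvl 2).
Iteration 3: no rows with parent_id in {12}; recursion stops.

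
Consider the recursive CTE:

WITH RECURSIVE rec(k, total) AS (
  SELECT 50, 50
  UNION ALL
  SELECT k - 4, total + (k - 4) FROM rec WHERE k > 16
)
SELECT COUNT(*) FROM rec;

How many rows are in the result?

Base: k=50, total=50.
Iteration 1: 50 > 16 holds -> k = 50 - 4 = 46, total = 50 + 46 = 96.
Iteration 2: 46 > 16 holds -> k = 46 - 4 = 42, total = 96 + 42 = 138.
Iteration 3: 42 > 16 holds -> k = 42 - 4 = 38, total = 138 + 38 = 176.
Iteration 4: 38 > 16 holds -> k = 38 - 4 = 34, total = 176 + 34 = 210.
Iteration 5: 34 > 16 holds -> k = 34 - 4 = 30, total = 210 + 30 = 240.
Iteration 6: 30 > 16 holds -> k = 30 - 4 = 26, total = 240 + 26 = 266.
Iteration 7: 26 > 16 holds -> k = 26 - 4 = 22, total = 266 + 22 = 288.
Iteration 8: 22 > 16 holds -> k = 22 - 4 = 18, total = 288 + 18 = 306.
Iteration 9: 18 > 16 holds -> k = 18 - 4 = 14, total = 306 + 14 = 320.
Iteration 10: 14 > 16 fails; recursion stops.
Total rows emitted: 10.

10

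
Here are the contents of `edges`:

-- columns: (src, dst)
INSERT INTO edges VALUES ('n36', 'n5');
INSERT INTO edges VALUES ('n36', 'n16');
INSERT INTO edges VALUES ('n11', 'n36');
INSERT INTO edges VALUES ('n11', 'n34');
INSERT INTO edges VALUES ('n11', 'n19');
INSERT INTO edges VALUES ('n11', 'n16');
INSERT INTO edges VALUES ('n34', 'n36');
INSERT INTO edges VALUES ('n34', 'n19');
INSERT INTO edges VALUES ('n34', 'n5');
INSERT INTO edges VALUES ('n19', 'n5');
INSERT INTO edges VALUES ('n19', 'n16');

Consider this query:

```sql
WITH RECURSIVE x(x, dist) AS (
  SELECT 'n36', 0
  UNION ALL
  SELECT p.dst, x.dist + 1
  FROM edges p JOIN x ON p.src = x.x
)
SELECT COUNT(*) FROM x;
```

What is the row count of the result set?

Base: (n36, dist=0).
Iteration 1: edges from {n36} -> (n16, dist=1), (n5, dist=1).
Iteration 2: no outgoing edges from {n16,n5}; recursion stops.
Total rows emitted: 3.

3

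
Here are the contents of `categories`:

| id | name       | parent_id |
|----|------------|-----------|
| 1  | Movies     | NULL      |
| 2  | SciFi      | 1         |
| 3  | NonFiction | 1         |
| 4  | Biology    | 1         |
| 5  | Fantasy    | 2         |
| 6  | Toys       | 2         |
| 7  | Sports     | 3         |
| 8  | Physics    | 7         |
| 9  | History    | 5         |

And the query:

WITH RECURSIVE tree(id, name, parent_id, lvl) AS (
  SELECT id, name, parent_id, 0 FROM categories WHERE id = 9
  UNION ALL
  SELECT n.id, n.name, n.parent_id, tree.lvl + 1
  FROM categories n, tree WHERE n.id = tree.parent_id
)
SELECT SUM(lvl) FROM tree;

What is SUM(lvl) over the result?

Base: id=9 (History), parent_id=5, lvl 0.
Iteration 1: join on id=5 -> Fantasy (id 5, parent_id=2, lvl 1).
Iteration 2: join on id=2 -> SciFi (id 2, parent_id=1, lvl 2).
Iteration 3: join on id=1 -> Movies (id 1, parent_id=NULL, lvl 3).
Iteration 4: parent_id is NULL; no match; recursion stops.
SUM(lvl) = 0 + 1 + 2 + 3 = 6.

6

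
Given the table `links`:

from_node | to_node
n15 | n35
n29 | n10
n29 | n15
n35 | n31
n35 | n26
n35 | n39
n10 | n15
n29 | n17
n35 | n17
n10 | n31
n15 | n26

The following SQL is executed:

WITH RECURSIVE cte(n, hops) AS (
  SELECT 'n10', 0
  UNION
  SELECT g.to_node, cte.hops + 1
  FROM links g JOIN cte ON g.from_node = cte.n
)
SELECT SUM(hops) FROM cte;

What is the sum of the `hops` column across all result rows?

Base: (n10, hops=0).
Iteration 1: edges from {n10} -> (n15, hops=1), (n31, hops=1).
Iteration 2: edges from {n15,n31} -> (n26, hops=2), (n35, hops=2).
Iteration 3: edges from {n26,n35} -> (n17, hops=3), (n26, hops=3), (n31, hops=3), (n39, hops=3).
Iteration 4: no outgoing edges from {n17,n26,n31,n39}; recursion stops.
SUM(hops) = 0 + 1 + 1 + 2 + 2 + 3 + 3 + 3 + 3 = 18.

18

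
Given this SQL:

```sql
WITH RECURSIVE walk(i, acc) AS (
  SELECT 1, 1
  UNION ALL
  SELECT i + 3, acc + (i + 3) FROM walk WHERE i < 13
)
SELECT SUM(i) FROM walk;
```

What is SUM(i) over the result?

Base: i=1, acc=1.
Iteration 1: 1 < 13 holds -> i = 1 + 3 = 4, acc = 1 + 4 = 5.
Iteration 2: 4 < 13 holds -> i = 4 + 3 = 7, acc = 5 + 7 = 12.
Iteration 3: 7 < 13 holds -> i = 7 + 3 = 10, acc = 12 + 10 = 22.
Iteration 4: 10 < 13 holds -> i = 10 + 3 = 13, acc = 22 + 13 = 35.
Iteration 5: 13 < 13 fails; recursion stops.
SUM(i) = 1 + 4 + 7 + 10 + 13 = 35.

35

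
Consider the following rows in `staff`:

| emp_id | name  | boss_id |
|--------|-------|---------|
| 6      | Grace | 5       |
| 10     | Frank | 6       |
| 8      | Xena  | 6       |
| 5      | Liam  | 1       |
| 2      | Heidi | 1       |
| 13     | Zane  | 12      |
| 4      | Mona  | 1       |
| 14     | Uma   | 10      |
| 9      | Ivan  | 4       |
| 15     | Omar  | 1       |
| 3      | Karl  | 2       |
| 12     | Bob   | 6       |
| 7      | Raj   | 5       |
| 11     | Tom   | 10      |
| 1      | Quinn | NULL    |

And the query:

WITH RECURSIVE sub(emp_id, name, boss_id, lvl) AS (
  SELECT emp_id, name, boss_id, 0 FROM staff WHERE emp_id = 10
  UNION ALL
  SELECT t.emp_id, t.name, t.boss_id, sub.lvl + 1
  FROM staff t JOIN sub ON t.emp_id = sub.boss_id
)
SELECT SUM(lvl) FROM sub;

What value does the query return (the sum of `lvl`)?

6

Base: emp_id=10 (Frank), boss_id=6, lvl 0.
Iteration 1: join on emp_id=6 -> Grace (id 6, boss_id=5, lvl 1).
Iteration 2: join on emp_id=5 -> Liam (id 5, boss_id=1, lvl 2).
Iteration 3: join on emp_id=1 -> Quinn (id 1, boss_id=NULL, lvl 3).
Iteration 4: boss_id is NULL; no match; recursion stops.
SUM(lvl) = 0 + 1 + 2 + 3 = 6.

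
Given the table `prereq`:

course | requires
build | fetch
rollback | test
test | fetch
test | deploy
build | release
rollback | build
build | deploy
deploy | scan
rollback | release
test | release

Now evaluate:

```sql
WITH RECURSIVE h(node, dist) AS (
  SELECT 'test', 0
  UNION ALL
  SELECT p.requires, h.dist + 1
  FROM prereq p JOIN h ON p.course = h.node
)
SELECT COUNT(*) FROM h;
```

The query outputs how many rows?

Base: (test, dist=0).
Iteration 1: edges from {test} -> (deploy, dist=1), (fetch, dist=1), (release, dist=1).
Iteration 2: edges from {deploy,fetch,release} -> (scan, dist=2).
Iteration 3: no outgoing edges from {scan}; recursion stops.
Total rows emitted: 5.

5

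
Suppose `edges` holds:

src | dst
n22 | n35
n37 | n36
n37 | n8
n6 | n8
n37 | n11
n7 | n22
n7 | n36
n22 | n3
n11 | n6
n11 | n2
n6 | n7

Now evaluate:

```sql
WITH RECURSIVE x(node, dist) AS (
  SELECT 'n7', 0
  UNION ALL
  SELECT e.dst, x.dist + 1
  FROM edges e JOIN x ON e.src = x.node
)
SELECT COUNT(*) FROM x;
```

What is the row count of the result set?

Base: (n7, dist=0).
Iteration 1: edges from {n7} -> (n22, dist=1), (n36, dist=1).
Iteration 2: edges from {n22,n36} -> (n3, dist=2), (n35, dist=2).
Iteration 3: no outgoing edges from {n3,n35}; recursion stops.
Total rows emitted: 5.

5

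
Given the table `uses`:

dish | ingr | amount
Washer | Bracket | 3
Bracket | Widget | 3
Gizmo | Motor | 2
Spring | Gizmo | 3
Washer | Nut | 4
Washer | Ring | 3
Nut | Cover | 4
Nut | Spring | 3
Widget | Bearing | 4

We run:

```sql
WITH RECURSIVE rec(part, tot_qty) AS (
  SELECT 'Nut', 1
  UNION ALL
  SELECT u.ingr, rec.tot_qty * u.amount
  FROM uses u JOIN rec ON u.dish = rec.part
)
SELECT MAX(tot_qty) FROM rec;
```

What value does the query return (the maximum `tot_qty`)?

18

Base: (Nut, tot_qty=1).
Iteration 1: components of {Nut} -> Cover = 1*4 = 4, Spring = 1*3 = 3.
Iteration 2: components of {Cover,Spring} -> Gizmo = 3*3 = 9.
Iteration 3: components of {Gizmo} -> Motor = 9*2 = 18.
Iteration 4: no further components; recursion stops.
tot_qty values: 1, 3, 4, 9, 18; the maximum is 18.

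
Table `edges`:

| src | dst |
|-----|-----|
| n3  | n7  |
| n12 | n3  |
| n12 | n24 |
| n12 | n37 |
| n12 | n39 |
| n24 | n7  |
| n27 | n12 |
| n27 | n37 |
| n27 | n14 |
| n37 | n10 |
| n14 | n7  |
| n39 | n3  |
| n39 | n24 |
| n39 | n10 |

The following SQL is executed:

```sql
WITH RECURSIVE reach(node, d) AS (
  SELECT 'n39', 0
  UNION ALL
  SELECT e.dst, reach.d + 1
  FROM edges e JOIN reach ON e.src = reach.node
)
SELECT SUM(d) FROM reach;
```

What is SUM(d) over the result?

Base: (n39, d=0).
Iteration 1: edges from {n39} -> (n10, d=1), (n24, d=1), (n3, d=1).
Iteration 2: edges from {n10,n24,n3} -> (n7, d=2) x2. [UNION ALL keeps all 2 new rows, including repeats]
Iteration 3: no outgoing edges from {n7}; recursion stops.
SUM(d) = 0 + 1 + 1 + 1 + 2 + 2 = 7.

7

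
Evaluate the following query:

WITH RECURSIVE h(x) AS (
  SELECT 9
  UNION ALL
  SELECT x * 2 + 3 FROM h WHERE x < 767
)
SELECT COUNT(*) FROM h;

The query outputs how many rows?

8

Base: x=9.
Iteration 1: 9 < 767 holds -> x = 9 * 2 + 3 = 21.
Iteration 2: 21 < 767 holds -> x = 21 * 2 + 3 = 45.
Iteration 3: 45 < 767 holds -> x = 45 * 2 + 3 = 93.
Iteration 4: 93 < 767 holds -> x = 93 * 2 + 3 = 189.
Iteration 5: 189 < 767 holds -> x = 189 * 2 + 3 = 381.
Iteration 6: 381 < 767 holds -> x = 381 * 2 + 3 = 765.
Iteration 7: 765 < 767 holds -> x = 765 * 2 + 3 = 1533.
Iteration 8: 1533 < 767 fails; recursion stops.
Total rows emitted: 8.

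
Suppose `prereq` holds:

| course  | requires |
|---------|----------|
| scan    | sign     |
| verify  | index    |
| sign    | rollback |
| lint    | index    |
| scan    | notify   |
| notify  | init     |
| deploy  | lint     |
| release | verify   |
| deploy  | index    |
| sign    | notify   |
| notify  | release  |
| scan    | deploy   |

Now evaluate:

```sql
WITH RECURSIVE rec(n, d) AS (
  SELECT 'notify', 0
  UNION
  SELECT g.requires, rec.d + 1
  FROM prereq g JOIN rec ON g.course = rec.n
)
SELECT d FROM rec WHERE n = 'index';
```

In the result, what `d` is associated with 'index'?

Base: (notify, d=0).
Iteration 1: edges from {notify} -> (init, d=1), (release, d=1).
Iteration 2: edges from {init,release} -> (verify, d=2).
Iteration 3: edges from {verify} -> (index, d=3).
Iteration 4: no outgoing edges from {index}; recursion stops.

3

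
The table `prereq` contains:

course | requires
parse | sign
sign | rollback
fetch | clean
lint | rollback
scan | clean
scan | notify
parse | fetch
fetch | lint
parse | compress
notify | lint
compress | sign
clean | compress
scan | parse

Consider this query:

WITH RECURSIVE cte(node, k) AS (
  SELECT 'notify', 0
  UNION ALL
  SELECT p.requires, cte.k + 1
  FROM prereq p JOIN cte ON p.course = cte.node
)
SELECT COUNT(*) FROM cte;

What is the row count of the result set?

Base: (notify, k=0).
Iteration 1: edges from {notify} -> (lint, k=1).
Iteration 2: edges from {lint} -> (rollback, k=2).
Iteration 3: no outgoing edges from {rollback}; recursion stops.
Total rows emitted: 3.

3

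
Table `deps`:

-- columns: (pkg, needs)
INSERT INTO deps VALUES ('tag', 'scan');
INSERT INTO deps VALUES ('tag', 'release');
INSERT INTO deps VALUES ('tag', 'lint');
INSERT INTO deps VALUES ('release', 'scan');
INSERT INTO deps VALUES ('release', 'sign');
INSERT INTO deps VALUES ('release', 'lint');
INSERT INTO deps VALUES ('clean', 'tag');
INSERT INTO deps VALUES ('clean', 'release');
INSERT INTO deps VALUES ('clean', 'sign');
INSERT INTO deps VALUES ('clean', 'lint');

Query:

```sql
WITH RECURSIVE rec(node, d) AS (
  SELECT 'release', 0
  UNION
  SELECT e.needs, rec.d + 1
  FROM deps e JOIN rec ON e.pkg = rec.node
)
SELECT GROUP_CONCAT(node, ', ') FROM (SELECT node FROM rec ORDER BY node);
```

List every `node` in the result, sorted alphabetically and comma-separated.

Base: (release, d=0).
Iteration 1: edges from {release} -> (lint, d=1), (scan, d=1), (sign, d=1).
Iteration 2: no outgoing edges from {lint,scan,sign}; recursion stops.

lint, release, scan, sign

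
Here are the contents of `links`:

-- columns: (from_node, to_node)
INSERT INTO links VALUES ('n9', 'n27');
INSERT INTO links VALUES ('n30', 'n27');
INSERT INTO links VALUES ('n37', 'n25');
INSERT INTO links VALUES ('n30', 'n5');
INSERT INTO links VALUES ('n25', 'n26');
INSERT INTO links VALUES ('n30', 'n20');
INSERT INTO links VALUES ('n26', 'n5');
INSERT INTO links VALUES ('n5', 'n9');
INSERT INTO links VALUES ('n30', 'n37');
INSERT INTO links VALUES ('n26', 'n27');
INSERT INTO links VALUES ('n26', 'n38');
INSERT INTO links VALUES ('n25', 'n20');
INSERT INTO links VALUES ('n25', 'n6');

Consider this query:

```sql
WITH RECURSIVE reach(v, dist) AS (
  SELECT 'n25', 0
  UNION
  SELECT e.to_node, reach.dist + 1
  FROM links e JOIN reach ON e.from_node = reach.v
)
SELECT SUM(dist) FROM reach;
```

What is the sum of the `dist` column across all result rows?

Base: (n25, dist=0).
Iteration 1: edges from {n25} -> (n20, dist=1), (n26, dist=1), (n6, dist=1).
Iteration 2: edges from {n20,n26,n6} -> (n27, dist=2), (n38, dist=2), (n5, dist=2).
Iteration 3: edges from {n27,n38,n5} -> (n9, dist=3).
Iteration 4: edges from {n9} -> (n27, dist=4).
Iteration 5: no outgoing edges from {n27}; recursion stops.
SUM(dist) = 0 + 1 + 1 + 1 + 2 + 2 + 2 + 3 + 4 = 16.

16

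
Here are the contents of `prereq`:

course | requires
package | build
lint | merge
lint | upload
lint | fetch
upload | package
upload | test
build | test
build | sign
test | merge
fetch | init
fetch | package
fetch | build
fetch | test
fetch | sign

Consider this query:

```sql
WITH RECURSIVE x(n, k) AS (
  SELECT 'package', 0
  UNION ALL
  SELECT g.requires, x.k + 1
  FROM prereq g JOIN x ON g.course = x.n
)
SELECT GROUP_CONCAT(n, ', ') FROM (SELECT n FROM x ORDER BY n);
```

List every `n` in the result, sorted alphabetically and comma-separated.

build, merge, package, sign, test

Base: (package, k=0).
Iteration 1: edges from {package} -> (build, k=1).
Iteration 2: edges from {build} -> (sign, k=2), (test, k=2).
Iteration 3: edges from {sign,test} -> (merge, k=3).
Iteration 4: no outgoing edges from {merge}; recursion stops.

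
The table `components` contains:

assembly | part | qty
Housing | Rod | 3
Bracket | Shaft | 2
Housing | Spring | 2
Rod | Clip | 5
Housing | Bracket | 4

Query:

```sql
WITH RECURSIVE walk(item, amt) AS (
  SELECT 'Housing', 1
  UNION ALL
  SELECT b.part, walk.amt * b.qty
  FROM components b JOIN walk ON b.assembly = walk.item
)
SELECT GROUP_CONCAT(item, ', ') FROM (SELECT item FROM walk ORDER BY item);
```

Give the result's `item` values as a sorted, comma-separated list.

Base: (Housing, amt=1).
Iteration 1: components of {Housing} -> Bracket = 1*4 = 4, Rod = 1*3 = 3, Spring = 1*2 = 2.
Iteration 2: components of {Bracket,Rod,Spring} -> Clip = 3*5 = 15, Shaft = 4*2 = 8.
Iteration 3: no further components; recursion stops.

Bracket, Clip, Housing, Rod, Shaft, Spring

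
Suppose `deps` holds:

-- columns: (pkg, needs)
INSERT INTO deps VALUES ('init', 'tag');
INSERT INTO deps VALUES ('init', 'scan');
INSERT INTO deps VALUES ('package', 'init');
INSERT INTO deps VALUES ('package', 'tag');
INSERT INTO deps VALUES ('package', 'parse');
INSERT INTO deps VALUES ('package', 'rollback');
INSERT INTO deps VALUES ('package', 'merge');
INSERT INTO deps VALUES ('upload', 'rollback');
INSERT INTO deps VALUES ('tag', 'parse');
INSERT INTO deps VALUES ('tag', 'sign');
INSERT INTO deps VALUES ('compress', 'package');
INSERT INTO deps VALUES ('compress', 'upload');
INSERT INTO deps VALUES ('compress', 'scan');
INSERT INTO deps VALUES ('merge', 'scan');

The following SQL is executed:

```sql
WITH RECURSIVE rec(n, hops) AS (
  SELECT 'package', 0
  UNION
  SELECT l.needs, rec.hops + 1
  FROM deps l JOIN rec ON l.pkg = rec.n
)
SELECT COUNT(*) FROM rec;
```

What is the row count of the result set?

12

Base: (package, hops=0).
Iteration 1: edges from {package} -> (init, hops=1), (merge, hops=1), (parse, hops=1), (rollback, hops=1), (tag, hops=1).
Iteration 2: edges from {init,merge,parse,rollback,tag} -> (parse, hops=2), (scan, hops=2), (sign, hops=2), (tag, hops=2). [UNION drops 1 duplicate row(s)]
Iteration 3: edges from {parse,scan,sign,tag} -> (parse, hops=3), (sign, hops=3).
Iteration 4: no outgoing edges from {parse,sign}; recursion stops.
Total rows emitted: 12.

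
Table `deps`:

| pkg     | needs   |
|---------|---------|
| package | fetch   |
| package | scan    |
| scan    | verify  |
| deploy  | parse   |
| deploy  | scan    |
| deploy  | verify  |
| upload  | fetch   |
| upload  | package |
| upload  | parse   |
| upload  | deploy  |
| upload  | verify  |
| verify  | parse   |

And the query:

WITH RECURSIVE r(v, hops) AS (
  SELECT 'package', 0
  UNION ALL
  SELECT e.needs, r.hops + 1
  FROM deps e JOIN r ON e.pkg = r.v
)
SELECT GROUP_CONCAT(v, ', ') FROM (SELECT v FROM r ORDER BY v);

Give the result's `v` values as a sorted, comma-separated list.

Base: (package, hops=0).
Iteration 1: edges from {package} -> (fetch, hops=1), (scan, hops=1).
Iteration 2: edges from {fetch,scan} -> (verify, hops=2).
Iteration 3: edges from {verify} -> (parse, hops=3).
Iteration 4: no outgoing edges from {parse}; recursion stops.

fetch, package, parse, scan, verify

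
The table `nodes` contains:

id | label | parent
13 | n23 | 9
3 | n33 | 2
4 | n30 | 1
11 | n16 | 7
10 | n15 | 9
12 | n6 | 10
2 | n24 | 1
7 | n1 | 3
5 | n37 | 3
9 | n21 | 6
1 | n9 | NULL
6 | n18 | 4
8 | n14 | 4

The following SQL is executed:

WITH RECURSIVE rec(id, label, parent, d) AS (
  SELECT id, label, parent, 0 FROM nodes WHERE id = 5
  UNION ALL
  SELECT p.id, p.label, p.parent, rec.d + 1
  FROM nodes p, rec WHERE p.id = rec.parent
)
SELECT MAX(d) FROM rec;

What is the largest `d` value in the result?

3

Base: id=5 (n37), parent=3, d 0.
Iteration 1: join on id=3 -> n33 (id 3, parent=2, d 1).
Iteration 2: join on id=2 -> n24 (id 2, parent=1, d 2).
Iteration 3: join on id=1 -> n9 (id 1, parent=NULL, d 3).
Iteration 4: parent is NULL; no match; recursion stops.
d values: 0, 1, 2, 3; the maximum is 3.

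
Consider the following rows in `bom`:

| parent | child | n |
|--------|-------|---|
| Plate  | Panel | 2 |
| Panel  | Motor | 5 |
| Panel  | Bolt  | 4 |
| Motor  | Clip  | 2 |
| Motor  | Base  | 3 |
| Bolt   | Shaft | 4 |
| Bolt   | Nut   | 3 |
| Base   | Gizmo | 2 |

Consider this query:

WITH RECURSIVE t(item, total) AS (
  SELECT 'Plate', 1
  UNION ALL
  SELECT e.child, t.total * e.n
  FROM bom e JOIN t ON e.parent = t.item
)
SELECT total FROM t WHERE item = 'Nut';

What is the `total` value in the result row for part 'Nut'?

24

Base: (Plate, total=1).
Iteration 1: components of {Plate} -> Panel = 1*2 = 2.
Iteration 2: components of {Panel} -> Bolt = 2*4 = 8, Motor = 2*5 = 10.
Iteration 3: components of {Bolt,Motor} -> Base = 10*3 = 30, Clip = 10*2 = 20, Nut = 8*3 = 24, Shaft = 8*4 = 32.
Iteration 4: components of {Base,Clip,Nut,Shaft} -> Gizmo = 30*2 = 60.
Iteration 5: no further components; recursion stops.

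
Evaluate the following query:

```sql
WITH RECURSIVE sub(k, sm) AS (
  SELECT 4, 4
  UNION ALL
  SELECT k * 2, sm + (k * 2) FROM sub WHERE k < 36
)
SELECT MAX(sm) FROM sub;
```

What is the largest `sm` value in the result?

124

Base: k=4, sm=4.
Iteration 1: 4 < 36 holds -> k = 4 * 2 = 8, sm = 4 + 8 = 12.
Iteration 2: 8 < 36 holds -> k = 8 * 2 = 16, sm = 12 + 16 = 28.
Iteration 3: 16 < 36 holds -> k = 16 * 2 = 32, sm = 28 + 32 = 60.
Iteration 4: 32 < 36 holds -> k = 32 * 2 = 64, sm = 60 + 64 = 124.
Iteration 5: 64 < 36 fails; recursion stops.
sm values: 4, 12, 28, 60, 124; the maximum is 124.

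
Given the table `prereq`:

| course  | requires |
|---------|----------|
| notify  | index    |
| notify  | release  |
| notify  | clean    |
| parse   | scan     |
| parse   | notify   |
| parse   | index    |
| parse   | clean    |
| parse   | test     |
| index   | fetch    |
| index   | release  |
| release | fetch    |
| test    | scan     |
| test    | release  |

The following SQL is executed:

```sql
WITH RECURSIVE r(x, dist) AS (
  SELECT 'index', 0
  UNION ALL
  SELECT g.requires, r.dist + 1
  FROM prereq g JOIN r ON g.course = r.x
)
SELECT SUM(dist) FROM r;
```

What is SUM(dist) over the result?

4

Base: (index, dist=0).
Iteration 1: edges from {index} -> (fetch, dist=1), (release, dist=1).
Iteration 2: edges from {fetch,release} -> (fetch, dist=2).
Iteration 3: no outgoing edges from {fetch}; recursion stops.
SUM(dist) = 0 + 1 + 1 + 2 = 4.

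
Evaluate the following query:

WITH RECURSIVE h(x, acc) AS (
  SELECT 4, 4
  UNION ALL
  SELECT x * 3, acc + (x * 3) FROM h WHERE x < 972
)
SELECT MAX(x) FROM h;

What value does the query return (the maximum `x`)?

972

Base: x=4, acc=4.
Iteration 1: 4 < 972 holds -> x = 4 * 3 = 12, acc = 4 + 12 = 16.
Iteration 2: 12 < 972 holds -> x = 12 * 3 = 36, acc = 16 + 36 = 52.
Iteration 3: 36 < 972 holds -> x = 36 * 3 = 108, acc = 52 + 108 = 160.
Iteration 4: 108 < 972 holds -> x = 108 * 3 = 324, acc = 160 + 324 = 484.
Iteration 5: 324 < 972 holds -> x = 324 * 3 = 972, acc = 484 + 972 = 1456.
Iteration 6: 972 < 972 fails; recursion stops.
x values: 4, 12, 36, 108, 324, 972; the maximum is 972.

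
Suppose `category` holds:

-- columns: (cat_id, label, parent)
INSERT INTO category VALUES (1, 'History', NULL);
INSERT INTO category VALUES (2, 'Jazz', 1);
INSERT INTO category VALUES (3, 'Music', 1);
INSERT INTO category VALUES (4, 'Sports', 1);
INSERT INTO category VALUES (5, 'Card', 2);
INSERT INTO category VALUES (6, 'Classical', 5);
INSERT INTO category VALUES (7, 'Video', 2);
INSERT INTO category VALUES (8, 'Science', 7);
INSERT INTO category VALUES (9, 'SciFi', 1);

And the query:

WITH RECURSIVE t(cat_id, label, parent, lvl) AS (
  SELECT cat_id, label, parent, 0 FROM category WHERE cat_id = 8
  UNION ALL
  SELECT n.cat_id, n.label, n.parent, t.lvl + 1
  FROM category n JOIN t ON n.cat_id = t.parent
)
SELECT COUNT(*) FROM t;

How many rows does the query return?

Base: cat_id=8 (Science), parent=7, lvl 0.
Iteration 1: join on cat_id=7 -> Video (id 7, parent=2, lvl 1).
Iteration 2: join on cat_id=2 -> Jazz (id 2, parent=1, lvl 2).
Iteration 3: join on cat_id=1 -> History (id 1, parent=NULL, lvl 3).
Iteration 4: parent is NULL; no match; recursion stops.
Total rows emitted: 4.

4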